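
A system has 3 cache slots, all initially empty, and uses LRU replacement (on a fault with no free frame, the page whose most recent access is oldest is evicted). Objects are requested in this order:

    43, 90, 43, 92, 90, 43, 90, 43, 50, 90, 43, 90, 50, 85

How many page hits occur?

43 → fault, frames [43]
90 → fault, frames [43, 90]
43 → hit
92 → fault, frames [90, 43, 92]
90 → hit
43 → hit
90 → hit
43 → hit
50 → fault, evict 92, frames [90, 43, 50]
90 → hit
43 → hit
90 → hit
50 → hit
85 → fault, evict 43, frames [90, 50, 85]
Hits: 9.

9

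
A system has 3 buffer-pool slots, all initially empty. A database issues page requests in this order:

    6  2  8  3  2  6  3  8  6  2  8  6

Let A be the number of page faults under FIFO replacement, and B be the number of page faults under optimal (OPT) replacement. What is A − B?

Under FIFO: F F F F . F . . . F F . → 7 faults.
Under OPT: F F F F . . . F . . . . → 5 faults.
A − B = 7 − 5 = 2.

2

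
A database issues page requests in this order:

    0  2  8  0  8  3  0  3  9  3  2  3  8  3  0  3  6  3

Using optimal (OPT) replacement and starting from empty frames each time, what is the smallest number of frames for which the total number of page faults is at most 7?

f=1: 18 faults
f=2: 9 faults
f=3: 8 faults
f=4: 7 faults
f=5: 6 faults
f=6: 6 faults
Smallest f with faults ≤ 7 is 4.

4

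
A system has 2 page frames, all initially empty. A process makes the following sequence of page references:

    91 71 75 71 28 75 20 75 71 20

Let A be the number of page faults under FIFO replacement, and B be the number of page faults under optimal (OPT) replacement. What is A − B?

Under FIFO: F F F . F . F F F F → 8 faults.
Under OPT: F F F . F . F . F . → 6 faults.
A − B = 8 − 6 = 2.

2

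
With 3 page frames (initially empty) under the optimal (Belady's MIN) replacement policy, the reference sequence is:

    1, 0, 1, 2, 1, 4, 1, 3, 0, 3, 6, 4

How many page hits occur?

6

1: fault, frames (1)
0: fault, frames (1 0)
1: hit
2: fault, frames (1 0 2)
1: hit
4: fault, evict 2, frames (1 0 4)
1: hit
3: fault, evict 1, frames (0 4 3)
0: hit
3: hit
6: fault, evict 3, frames (0 4 6)
4: hit
Hits: 6.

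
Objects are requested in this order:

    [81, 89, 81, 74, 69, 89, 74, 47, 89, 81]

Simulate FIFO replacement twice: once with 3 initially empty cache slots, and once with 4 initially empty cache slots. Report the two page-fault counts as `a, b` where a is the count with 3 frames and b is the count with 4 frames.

7, 6

3 frames: F F . F F . . F F F → 7 faults.
4 frames: F F . F F . . F . F → 6 faults.
6 < 7: adding a frame reduced faults, as is typical.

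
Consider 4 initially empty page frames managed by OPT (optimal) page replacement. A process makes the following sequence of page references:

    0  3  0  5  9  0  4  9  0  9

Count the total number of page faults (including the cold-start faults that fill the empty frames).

5

0: fault, frames (0)
3: fault, frames (0 3)
0: hit
5: fault, frames (0 3 5)
9: fault, frames (0 3 5 9)
0: hit
4: fault, evict 5, frames (0 3 9 4)
9: hit
0: hit
9: hit
Page faults: 5.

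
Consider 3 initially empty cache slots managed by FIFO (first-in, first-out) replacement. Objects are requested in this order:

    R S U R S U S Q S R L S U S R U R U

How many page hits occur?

R: fault, frames {R}
S: fault, frames {R,S}
U: fault, frames {R,S,U}
R: hit
S: hit
U: hit
S: hit
Q: fault, evict R, frames {S,U,Q}
S: hit
R: fault, evict S, frames {U,Q,R}
L: fault, evict U, frames {Q,R,L}
S: fault, evict Q, frames {R,L,S}
U: fault, evict R, frames {L,S,U}
S: hit
R: fault, evict L, frames {S,U,R}
U: hit
R: hit
U: hit
Hits: 9.

9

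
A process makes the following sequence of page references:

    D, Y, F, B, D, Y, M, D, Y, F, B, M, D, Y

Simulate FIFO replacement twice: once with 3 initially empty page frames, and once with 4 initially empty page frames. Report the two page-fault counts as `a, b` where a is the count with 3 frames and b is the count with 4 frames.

3 frames: F F F F F F F . . F F . F F → 11 faults.
4 frames: F F F F . . F F F F F F F F → 12 faults.
12 > 11: adding a frame increased faults — Belady's anomaly.

11, 12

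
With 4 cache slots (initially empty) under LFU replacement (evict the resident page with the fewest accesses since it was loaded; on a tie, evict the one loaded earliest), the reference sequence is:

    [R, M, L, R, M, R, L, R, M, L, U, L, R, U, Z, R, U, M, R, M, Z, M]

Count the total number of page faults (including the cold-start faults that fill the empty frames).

7

R -> fault, frames (R)
M -> fault, frames (R M)
L -> fault, frames (R M L)
R -> hit
M -> hit
R -> hit
L -> hit
R -> hit
M -> hit
L -> hit
U -> fault, frames (R M L U)
L -> hit
R -> hit
U -> hit
Z -> fault, evict U, frames (R M L Z)
R -> hit
U -> fault, evict Z, frames (R M L U)
M -> hit
R -> hit
M -> hit
Z -> fault, evict U, frames (R M L Z)
M -> hit
Page faults: 7.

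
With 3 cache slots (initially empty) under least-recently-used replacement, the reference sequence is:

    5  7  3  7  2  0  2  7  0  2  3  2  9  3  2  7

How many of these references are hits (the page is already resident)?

8

5: miss, frames (5)
7: miss, frames (5 7)
3: miss, frames (5 7 3)
7: hit
2: miss, evict 5, frames (3 7 2)
0: miss, evict 3, frames (7 2 0)
2: hit
7: hit
0: hit
2: hit
3: miss, evict 7, frames (0 2 3)
2: hit
9: miss, evict 0, frames (3 2 9)
3: hit
2: hit
7: miss, evict 9, frames (3 2 7)
Hits: 8.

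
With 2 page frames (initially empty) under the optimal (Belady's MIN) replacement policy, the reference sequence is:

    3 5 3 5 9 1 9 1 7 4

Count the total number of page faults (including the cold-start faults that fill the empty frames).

3: miss, frames {3}
5: miss, frames {3,5}
3: hit
5: hit
9: miss, evict 5, frames {3,9}
1: miss, evict 3, frames {9,1}
9: hit
1: hit
7: miss, evict 1, frames {9,7}
4: miss, evict 7, frames {9,4}
Page faults: 6.

6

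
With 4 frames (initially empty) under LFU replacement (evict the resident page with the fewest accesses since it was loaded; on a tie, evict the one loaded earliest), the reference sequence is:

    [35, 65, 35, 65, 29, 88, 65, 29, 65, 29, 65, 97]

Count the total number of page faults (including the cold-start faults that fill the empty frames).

5

35 → fault, frames (35)
65 → fault, frames (35 65)
35 → hit
65 → hit
29 → fault, frames (35 65 29)
88 → fault, frames (35 65 29 88)
65 → hit
29 → hit
65 → hit
29 → hit
65 → hit
97 → fault, evict 88, frames (35 65 29 97)
Page faults: 5.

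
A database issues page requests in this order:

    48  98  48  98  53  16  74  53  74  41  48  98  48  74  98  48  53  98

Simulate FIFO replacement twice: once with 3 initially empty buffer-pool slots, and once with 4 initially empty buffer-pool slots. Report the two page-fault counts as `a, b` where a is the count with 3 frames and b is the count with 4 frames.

3 frames: F F . . F F F . . F F F . F . . F . → 10 faults.
4 frames: F F . . F F F . . F F F . . . . F . → 9 faults.
9 < 10: adding a frame reduced faults, as is typical.

10, 9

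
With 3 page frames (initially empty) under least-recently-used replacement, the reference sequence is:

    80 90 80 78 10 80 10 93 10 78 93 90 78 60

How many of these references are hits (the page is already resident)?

80: fault, frames (80)
90: fault, frames (80 90)
80: hit
78: fault, frames (90 80 78)
10: fault, evict 90, frames (80 78 10)
80: hit
10: hit
93: fault, evict 78, frames (80 10 93)
10: hit
78: fault, evict 80, frames (93 10 78)
93: hit
90: fault, evict 10, frames (78 93 90)
78: hit
60: fault, evict 93, frames (90 78 60)
Hits: 6.

6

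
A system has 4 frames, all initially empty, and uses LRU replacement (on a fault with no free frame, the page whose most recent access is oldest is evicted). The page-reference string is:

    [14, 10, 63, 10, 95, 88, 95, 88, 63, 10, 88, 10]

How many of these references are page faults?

5

14: fault, frames (14)
10: fault, frames (14 10)
63: fault, frames (14 10 63)
10: hit
95: fault, frames (14 63 10 95)
88: fault, evict 14, frames (63 10 95 88)
95: hit
88: hit
63: hit
10: hit
88: hit
10: hit
Page faults: 5.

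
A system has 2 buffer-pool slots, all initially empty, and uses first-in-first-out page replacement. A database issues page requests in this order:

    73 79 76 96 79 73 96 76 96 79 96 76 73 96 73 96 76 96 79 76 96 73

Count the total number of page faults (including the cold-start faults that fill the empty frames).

73 → fault, frames {73}
79 → fault, frames {73,79}
76 → fault, evict 73, frames {79,76}
96 → fault, evict 79, frames {76,96}
79 → fault, evict 76, frames {96,79}
73 → fault, evict 96, frames {79,73}
96 → fault, evict 79, frames {73,96}
76 → fault, evict 73, frames {96,76}
96 → hit
79 → fault, evict 96, frames {76,79}
96 → fault, evict 76, frames {79,96}
76 → fault, evict 79, frames {96,76}
73 → fault, evict 96, frames {76,73}
96 → fault, evict 76, frames {73,96}
73 → hit
96 → hit
76 → fault, evict 73, frames {96,76}
96 → hit
79 → fault, evict 96, frames {76,79}
76 → hit
96 → fault, evict 76, frames {79,96}
73 → fault, evict 79, frames {96,73}
Page faults: 17.

17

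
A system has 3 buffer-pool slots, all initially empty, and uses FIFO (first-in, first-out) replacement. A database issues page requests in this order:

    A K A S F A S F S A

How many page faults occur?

5

A -> fault, frames {A}
K -> fault, frames {A,K}
A -> hit
S -> fault, frames {A,K,S}
F -> fault, evict A, frames {K,S,F}
A -> fault, evict K, frames {S,F,A}
S -> hit
F -> hit
S -> hit
A -> hit
Page faults: 5.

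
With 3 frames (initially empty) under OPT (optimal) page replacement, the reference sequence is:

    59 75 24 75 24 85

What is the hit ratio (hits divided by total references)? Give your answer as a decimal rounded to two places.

59: miss, frames (59)
75: miss, frames (59 75)
24: miss, frames (59 75 24)
75: hit
24: hit
85: miss, evict 24, frames (59 75 85)
Hits: 2 of 6 references → 2/6 = 0.3333.

0.33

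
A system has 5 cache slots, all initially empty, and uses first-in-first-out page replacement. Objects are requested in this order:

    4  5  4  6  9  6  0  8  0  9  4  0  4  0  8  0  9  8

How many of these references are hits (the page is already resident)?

11

4 → fault, frames [4]
5 → fault, frames [4, 5]
4 → hit
6 → fault, frames [4, 5, 6]
9 → fault, frames [4, 5, 6, 9]
6 → hit
0 → fault, frames [4, 5, 6, 9, 0]
8 → fault, evict 4, frames [5, 6, 9, 0, 8]
0 → hit
9 → hit
4 → fault, evict 5, frames [6, 9, 0, 8, 4]
0 → hit
4 → hit
0 → hit
8 → hit
0 → hit
9 → hit
8 → hit
Hits: 11.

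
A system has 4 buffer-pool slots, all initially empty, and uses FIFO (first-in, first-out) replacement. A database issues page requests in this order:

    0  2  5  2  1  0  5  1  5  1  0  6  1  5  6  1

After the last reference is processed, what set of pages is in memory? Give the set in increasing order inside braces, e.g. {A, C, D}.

0 → fault, frames [0]
2 → fault, frames [0, 2]
5 → fault, frames [0, 2, 5]
2 → hit
1 → fault, frames [0, 2, 5, 1]
0 → hit
5 → hit
1 → hit
5 → hit
1 → hit
0 → hit
6 → fault, evict 0, frames [2, 5, 1, 6]
1 → hit
5 → hit
6 → hit
1 → hit

{1, 2, 5, 6}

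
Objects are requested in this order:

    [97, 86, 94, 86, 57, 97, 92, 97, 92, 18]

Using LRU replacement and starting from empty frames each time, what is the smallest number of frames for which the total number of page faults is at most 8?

f=1: 10 faults
f=2: 7 faults
f=3: 7 faults
f=4: 6 faults
f=5: 6 faults
f=6: 6 faults
Smallest f with faults ≤ 8 is 2.

2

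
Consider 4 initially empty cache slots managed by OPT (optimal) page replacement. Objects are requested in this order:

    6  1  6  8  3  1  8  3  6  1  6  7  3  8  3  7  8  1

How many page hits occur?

13

6 → fault, frames [6]
1 → fault, frames [6, 1]
6 → hit
8 → fault, frames [6, 1, 8]
3 → fault, frames [6, 1, 8, 3]
1 → hit
8 → hit
3 → hit
6 → hit
1 → hit
6 → hit
7 → fault, evict 6, frames [1, 8, 3, 7]
3 → hit
8 → hit
3 → hit
7 → hit
8 → hit
1 → hit
Hits: 13.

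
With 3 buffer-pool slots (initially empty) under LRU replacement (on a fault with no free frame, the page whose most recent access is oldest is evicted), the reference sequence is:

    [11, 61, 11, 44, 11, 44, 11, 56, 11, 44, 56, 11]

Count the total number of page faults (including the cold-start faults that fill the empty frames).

4

11: miss, frames [11]
61: miss, frames [11, 61]
11: hit
44: miss, frames [61, 11, 44]
11: hit
44: hit
11: hit
56: miss, evict 61, frames [44, 11, 56]
11: hit
44: hit
56: hit
11: hit
Page faults: 4.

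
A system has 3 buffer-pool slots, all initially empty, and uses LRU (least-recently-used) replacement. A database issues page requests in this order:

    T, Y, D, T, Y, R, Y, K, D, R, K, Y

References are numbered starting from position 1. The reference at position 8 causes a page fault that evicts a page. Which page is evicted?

T

pos 1: T → fault, frames (T)
pos 2: Y → fault, frames (T Y)
pos 3: D → fault, frames (T Y D)
pos 4: T → hit
pos 5: Y → hit
pos 6: R → fault, evict D, frames (T Y R)
pos 7: Y → hit
pos 8: K → fault, evict T, frames (R Y K)
At position 8, page T is evicted.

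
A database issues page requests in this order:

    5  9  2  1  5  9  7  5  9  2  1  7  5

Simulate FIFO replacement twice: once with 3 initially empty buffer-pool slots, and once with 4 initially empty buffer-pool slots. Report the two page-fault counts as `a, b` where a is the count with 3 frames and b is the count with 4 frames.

3 frames: F F F F F F F . . F F . F → 10 faults.
4 frames: F F F F . . F F F F F F F → 11 faults.
11 > 10: adding a frame increased faults — Belady's anomaly.

10, 11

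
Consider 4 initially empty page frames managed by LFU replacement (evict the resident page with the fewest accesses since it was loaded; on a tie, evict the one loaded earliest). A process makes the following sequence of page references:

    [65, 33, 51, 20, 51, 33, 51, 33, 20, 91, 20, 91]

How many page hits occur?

65: miss, frames [65]
33: miss, frames [65, 33]
51: miss, frames [65, 33, 51]
20: miss, frames [65, 33, 51, 20]
51: hit
33: hit
51: hit
33: hit
20: hit
91: miss, evict 65, frames [33, 51, 20, 91]
20: hit
91: hit
Hits: 7.

7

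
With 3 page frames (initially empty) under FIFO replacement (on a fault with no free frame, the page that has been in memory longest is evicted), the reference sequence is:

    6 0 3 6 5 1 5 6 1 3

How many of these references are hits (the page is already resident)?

6: miss, frames {6}
0: miss, frames {6,0}
3: miss, frames {6,0,3}
6: hit
5: miss, evict 6, frames {0,3,5}
1: miss, evict 0, frames {3,5,1}
5: hit
6: miss, evict 3, frames {5,1,6}
1: hit
3: miss, evict 5, frames {1,6,3}
Hits: 3.

3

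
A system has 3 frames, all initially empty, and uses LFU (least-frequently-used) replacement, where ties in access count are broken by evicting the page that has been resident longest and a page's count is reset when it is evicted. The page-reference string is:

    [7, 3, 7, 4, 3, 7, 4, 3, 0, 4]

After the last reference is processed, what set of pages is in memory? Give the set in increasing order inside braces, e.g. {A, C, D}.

7 → miss, frames (7)
3 → miss, frames (7 3)
7 → hit
4 → miss, frames (7 3 4)
3 → hit
7 → hit
4 → hit
3 → hit
0 → miss, evict 4, frames (7 3 0)
4 → miss, evict 0, frames (7 3 4)

{3, 4, 7}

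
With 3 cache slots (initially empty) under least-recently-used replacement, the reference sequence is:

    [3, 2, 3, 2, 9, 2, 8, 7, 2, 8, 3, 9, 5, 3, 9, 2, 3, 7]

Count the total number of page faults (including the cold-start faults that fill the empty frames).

3 → fault, frames (3)
2 → fault, frames (3 2)
3 → hit
2 → hit
9 → fault, frames (3 2 9)
2 → hit
8 → fault, evict 3, frames (9 2 8)
7 → fault, evict 9, frames (2 8 7)
2 → hit
8 → hit
3 → fault, evict 7, frames (2 8 3)
9 → fault, evict 2, frames (8 3 9)
5 → fault, evict 8, frames (3 9 5)
3 → hit
9 → hit
2 → fault, evict 5, frames (3 9 2)
3 → hit
7 → fault, evict 9, frames (2 3 7)
Page faults: 10.

10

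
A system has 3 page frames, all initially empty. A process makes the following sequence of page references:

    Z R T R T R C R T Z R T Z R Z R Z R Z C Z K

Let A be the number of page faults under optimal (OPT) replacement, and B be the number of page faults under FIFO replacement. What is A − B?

Under OPT: F F F . . . F . . F . . . . . . . . . F . F → 7 faults.
Under FIFO: F F F . . . F . . F F F . . . . . . . F F F → 10 faults.
A − B = 7 − 10 = -3.

-3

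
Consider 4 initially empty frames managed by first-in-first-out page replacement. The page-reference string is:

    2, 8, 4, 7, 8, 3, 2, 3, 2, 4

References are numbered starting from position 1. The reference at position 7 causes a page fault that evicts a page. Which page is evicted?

pos 1: 2: miss, frames [2]
pos 2: 8: miss, frames [2, 8]
pos 3: 4: miss, frames [2, 8, 4]
pos 4: 7: miss, frames [2, 8, 4, 7]
pos 5: 8: hit
pos 6: 3: miss, evict 2, frames [8, 4, 7, 3]
pos 7: 2: miss, evict 8, frames [4, 7, 3, 2]
At position 7, page 8 is evicted.

8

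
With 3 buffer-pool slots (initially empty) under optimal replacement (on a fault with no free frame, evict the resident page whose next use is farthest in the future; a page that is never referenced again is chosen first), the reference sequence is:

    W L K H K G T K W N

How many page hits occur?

3

W → miss, frames [W]
L → miss, frames [W, L]
K → miss, frames [W, L, K]
H → miss, evict L, frames [W, K, H]
K → hit
G → miss, evict H, frames [W, K, G]
T → miss, evict G, frames [W, K, T]
K → hit
W → hit
N → miss, evict T, frames [W, K, N]
Hits: 3.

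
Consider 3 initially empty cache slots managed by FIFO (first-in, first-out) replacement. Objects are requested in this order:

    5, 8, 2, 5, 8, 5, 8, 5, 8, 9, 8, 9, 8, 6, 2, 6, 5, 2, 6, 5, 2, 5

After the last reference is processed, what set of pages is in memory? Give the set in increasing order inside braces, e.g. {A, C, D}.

{2, 5, 6}

5: miss, frames [5]
8: miss, frames [5, 8]
2: miss, frames [5, 8, 2]
5: hit
8: hit
5: hit
8: hit
5: hit
8: hit
9: miss, evict 5, frames [8, 2, 9]
8: hit
9: hit
8: hit
6: miss, evict 8, frames [2, 9, 6]
2: hit
6: hit
5: miss, evict 2, frames [9, 6, 5]
2: miss, evict 9, frames [6, 5, 2]
6: hit
5: hit
2: hit
5: hit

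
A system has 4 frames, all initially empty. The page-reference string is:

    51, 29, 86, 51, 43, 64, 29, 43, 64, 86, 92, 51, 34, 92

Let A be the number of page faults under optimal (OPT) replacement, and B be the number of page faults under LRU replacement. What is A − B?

-2

Under OPT: F F F . F F . . . . F F F . → 8 faults.
Under LRU: F F F . F F F . . F F F F . → 10 faults.
A − B = 8 − 10 = -2.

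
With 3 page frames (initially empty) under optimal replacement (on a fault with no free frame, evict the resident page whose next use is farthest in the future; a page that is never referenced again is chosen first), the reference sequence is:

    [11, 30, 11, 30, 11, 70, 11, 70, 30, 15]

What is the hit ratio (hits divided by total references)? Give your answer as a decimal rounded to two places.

11 -> miss, frames [11]
30 -> miss, frames [11, 30]
11 -> hit
30 -> hit
11 -> hit
70 -> miss, frames [11, 30, 70]
11 -> hit
70 -> hit
30 -> hit
15 -> miss, evict 70, frames [11, 30, 15]
Hits: 6 of 10 references → 6/10 = 0.6000.

0.60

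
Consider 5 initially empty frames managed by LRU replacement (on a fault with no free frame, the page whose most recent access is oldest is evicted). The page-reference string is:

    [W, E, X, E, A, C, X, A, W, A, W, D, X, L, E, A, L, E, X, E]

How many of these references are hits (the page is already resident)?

W → miss, frames {W}
E → miss, frames {W,E}
X → miss, frames {W,E,X}
E → hit
A → miss, frames {W,X,E,A}
C → miss, frames {W,X,E,A,C}
X → hit
A → hit
W → hit
A → hit
W → hit
D → miss, evict E, frames {C,X,A,W,D}
X → hit
L → miss, evict C, frames {A,W,D,X,L}
E → miss, evict A, frames {W,D,X,L,E}
A → miss, evict W, frames {D,X,L,E,A}
L → hit
E → hit
X → hit
E → hit
Hits: 11.

11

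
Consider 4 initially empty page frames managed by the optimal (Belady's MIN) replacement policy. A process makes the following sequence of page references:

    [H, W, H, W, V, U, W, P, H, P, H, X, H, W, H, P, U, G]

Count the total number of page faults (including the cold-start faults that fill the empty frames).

H → miss, frames (H)
W → miss, frames (H W)
H → hit
W → hit
V → miss, frames (H W V)
U → miss, frames (H W V U)
W → hit
P → miss, evict V, frames (H W U P)
H → hit
P → hit
H → hit
X → miss, evict U, frames (H W P X)
H → hit
W → hit
H → hit
P → hit
U → miss, evict X, frames (H W P U)
G → miss, evict U, frames (H W P G)
Page faults: 8.

8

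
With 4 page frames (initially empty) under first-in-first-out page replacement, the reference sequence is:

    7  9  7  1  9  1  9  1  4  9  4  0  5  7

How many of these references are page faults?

7 -> fault, frames {7}
9 -> fault, frames {7,9}
7 -> hit
1 -> fault, frames {7,9,1}
9 -> hit
1 -> hit
9 -> hit
1 -> hit
4 -> fault, frames {7,9,1,4}
9 -> hit
4 -> hit
0 -> fault, evict 7, frames {9,1,4,0}
5 -> fault, evict 9, frames {1,4,0,5}
7 -> fault, evict 1, frames {4,0,5,7}
Page faults: 7.

7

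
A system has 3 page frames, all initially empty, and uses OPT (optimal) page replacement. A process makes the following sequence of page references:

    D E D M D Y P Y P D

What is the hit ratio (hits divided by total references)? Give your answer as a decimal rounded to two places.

D: miss, frames [D]
E: miss, frames [D, E]
D: hit
M: miss, frames [D, E, M]
D: hit
Y: miss, evict M, frames [D, E, Y]
P: miss, evict E, frames [D, Y, P]
Y: hit
P: hit
D: hit
Hits: 5 of 10 references → 5/10 = 0.5000.

0.50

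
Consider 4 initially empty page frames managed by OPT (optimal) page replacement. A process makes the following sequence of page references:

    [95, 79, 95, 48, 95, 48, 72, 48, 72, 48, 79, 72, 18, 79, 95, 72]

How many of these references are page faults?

5

95 -> fault, frames {95}
79 -> fault, frames {95,79}
95 -> hit
48 -> fault, frames {95,79,48}
95 -> hit
48 -> hit
72 -> fault, frames {95,79,48,72}
48 -> hit
72 -> hit
48 -> hit
79 -> hit
72 -> hit
18 -> fault, evict 48, frames {95,79,72,18}
79 -> hit
95 -> hit
72 -> hit
Page faults: 5.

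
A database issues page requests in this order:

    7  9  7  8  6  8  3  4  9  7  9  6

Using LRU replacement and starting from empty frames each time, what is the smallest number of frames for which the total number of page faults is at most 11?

2

f=1: 12 faults
f=2: 9 faults
f=3: 9 faults
f=4: 9 faults
f=5: 9 faults
f=6: 6 faults
Smallest f with faults ≤ 11 is 2.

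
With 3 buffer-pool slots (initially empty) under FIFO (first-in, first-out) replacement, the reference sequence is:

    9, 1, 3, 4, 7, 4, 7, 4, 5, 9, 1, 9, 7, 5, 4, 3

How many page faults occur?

9 -> miss, frames [9]
1 -> miss, frames [9, 1]
3 -> miss, frames [9, 1, 3]
4 -> miss, evict 9, frames [1, 3, 4]
7 -> miss, evict 1, frames [3, 4, 7]
4 -> hit
7 -> hit
4 -> hit
5 -> miss, evict 3, frames [4, 7, 5]
9 -> miss, evict 4, frames [7, 5, 9]
1 -> miss, evict 7, frames [5, 9, 1]
9 -> hit
7 -> miss, evict 5, frames [9, 1, 7]
5 -> miss, evict 9, frames [1, 7, 5]
4 -> miss, evict 1, frames [7, 5, 4]
3 -> miss, evict 7, frames [5, 4, 3]
Page faults: 12.

12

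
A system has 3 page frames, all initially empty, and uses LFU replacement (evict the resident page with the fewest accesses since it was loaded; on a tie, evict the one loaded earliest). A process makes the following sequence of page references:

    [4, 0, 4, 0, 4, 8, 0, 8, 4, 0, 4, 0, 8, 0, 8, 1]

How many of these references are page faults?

4

4: fault, frames (4)
0: fault, frames (4 0)
4: hit
0: hit
4: hit
8: fault, frames (4 0 8)
0: hit
8: hit
4: hit
0: hit
4: hit
0: hit
8: hit
0: hit
8: hit
1: fault, evict 8, frames (4 0 1)
Page faults: 4.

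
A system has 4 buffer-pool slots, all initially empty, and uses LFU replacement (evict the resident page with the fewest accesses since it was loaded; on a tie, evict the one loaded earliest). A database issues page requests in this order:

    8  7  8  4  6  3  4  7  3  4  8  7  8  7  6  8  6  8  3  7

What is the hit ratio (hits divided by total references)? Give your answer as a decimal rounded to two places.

8 -> fault, frames [8]
7 -> fault, frames [8, 7]
8 -> hit
4 -> fault, frames [8, 7, 4]
6 -> fault, frames [8, 7, 4, 6]
3 -> fault, evict 7, frames [8, 4, 6, 3]
4 -> hit
7 -> fault, evict 6, frames [8, 4, 3, 7]
3 -> hit
4 -> hit
8 -> hit
7 -> hit
8 -> hit
7 -> hit
6 -> fault, evict 3, frames [8, 4, 7, 6]
8 -> hit
6 -> hit
8 -> hit
3 -> fault, evict 6, frames [8, 4, 7, 3]
7 -> hit
Hits: 12 of 20 references → 12/20 = 0.6000.

0.60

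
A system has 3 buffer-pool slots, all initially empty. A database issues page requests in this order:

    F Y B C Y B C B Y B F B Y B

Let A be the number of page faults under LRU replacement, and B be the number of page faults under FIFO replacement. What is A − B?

-2

Under LRU: F F F F . . . . . . F . . . → 5 faults.
Under FIFO: F F F F . . . . . . F . F F → 7 faults.
A − B = 5 − 7 = -2.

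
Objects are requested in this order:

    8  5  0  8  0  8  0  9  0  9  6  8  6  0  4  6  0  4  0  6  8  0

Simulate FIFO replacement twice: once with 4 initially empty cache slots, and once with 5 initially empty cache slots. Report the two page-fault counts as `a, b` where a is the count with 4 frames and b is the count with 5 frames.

4 frames: F F F . . . . F . . F F . . F . F . . . . . → 8 faults.
5 frames: F F F . . . . F . . F . . . F . . . . . F . → 7 faults.
7 < 8: adding a frame reduced faults, as is typical.

8, 7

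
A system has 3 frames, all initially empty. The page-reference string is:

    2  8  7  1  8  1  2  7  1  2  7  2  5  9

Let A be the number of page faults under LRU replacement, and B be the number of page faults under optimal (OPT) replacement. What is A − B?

Under LRU: F F F F . . F F . . . . F F → 8 faults.
Under OPT: F F F F . . . F . . . . F F → 7 faults.
A − B = 8 − 7 = 1.

1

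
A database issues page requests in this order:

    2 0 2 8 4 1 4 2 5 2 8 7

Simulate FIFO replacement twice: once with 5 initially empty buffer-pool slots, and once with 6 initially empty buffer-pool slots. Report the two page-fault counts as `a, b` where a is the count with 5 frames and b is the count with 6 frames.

8, 7

5 frames: F F . F F F . . F F . F → 8 faults.
6 frames: F F . F F F . . F . . F → 7 faults.
7 < 8: adding a frame reduced faults, as is typical.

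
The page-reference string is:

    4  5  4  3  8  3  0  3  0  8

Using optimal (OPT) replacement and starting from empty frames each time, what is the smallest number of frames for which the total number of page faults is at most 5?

3

f=1: 10 faults
f=2: 6 faults
f=3: 5 faults
f=4: 5 faults
f=5: 5 faults
Smallest f with faults ≤ 5 is 3.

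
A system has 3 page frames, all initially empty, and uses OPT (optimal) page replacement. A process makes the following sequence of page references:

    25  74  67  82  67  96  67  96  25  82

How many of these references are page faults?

25 → fault, frames (25)
74 → fault, frames (25 74)
67 → fault, frames (25 74 67)
82 → fault, evict 74, frames (25 67 82)
67 → hit
96 → fault, evict 82, frames (25 67 96)
67 → hit
96 → hit
25 → hit
82 → fault, evict 96, frames (25 67 82)
Page faults: 6.

6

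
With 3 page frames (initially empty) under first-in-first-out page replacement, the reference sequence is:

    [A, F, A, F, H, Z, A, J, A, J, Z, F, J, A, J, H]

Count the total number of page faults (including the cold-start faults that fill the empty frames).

8

A -> miss, frames {A}
F -> miss, frames {A,F}
A -> hit
F -> hit
H -> miss, frames {A,F,H}
Z -> miss, evict A, frames {F,H,Z}
A -> miss, evict F, frames {H,Z,A}
J -> miss, evict H, frames {Z,A,J}
A -> hit
J -> hit
Z -> hit
F -> miss, evict Z, frames {A,J,F}
J -> hit
A -> hit
J -> hit
H -> miss, evict A, frames {J,F,H}
Page faults: 8.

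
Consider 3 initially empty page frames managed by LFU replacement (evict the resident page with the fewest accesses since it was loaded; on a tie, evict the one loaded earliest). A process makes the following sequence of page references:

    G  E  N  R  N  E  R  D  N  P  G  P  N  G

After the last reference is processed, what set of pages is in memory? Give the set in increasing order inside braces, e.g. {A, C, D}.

{G, N, R}

G: miss, frames {G}
E: miss, frames {G,E}
N: miss, frames {G,E,N}
R: miss, evict G, frames {E,N,R}
N: hit
E: hit
R: hit
D: miss, evict E, frames {N,R,D}
N: hit
P: miss, evict D, frames {N,R,P}
G: miss, evict P, frames {N,R,G}
P: miss, evict G, frames {N,R,P}
N: hit
G: miss, evict P, frames {N,R,G}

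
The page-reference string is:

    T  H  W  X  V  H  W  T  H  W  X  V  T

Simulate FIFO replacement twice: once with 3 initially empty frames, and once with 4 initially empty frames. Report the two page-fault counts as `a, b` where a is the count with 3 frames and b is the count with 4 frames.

10, 11

3 frames: F F F F F F F F . . F F . → 10 faults.
4 frames: F F F F F . . F F F F F F → 11 faults.
11 > 10: adding a frame increased faults — Belady's anomaly.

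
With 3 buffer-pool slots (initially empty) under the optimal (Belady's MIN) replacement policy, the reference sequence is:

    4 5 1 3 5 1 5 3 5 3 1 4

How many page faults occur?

5

4: miss, frames [4]
5: miss, frames [4, 5]
1: miss, frames [4, 5, 1]
3: miss, evict 4, frames [5, 1, 3]
5: hit
1: hit
5: hit
3: hit
5: hit
3: hit
1: hit
4: miss, evict 3, frames [5, 1, 4]
Page faults: 5.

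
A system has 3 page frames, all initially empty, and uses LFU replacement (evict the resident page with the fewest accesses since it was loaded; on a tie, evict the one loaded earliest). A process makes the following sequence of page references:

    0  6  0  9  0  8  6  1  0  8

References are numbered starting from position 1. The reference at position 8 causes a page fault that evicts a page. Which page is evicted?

pos 1: 0 -> miss, frames {0}
pos 2: 6 -> miss, frames {0,6}
pos 3: 0 -> hit
pos 4: 9 -> miss, frames {0,6,9}
pos 5: 0 -> hit
pos 6: 8 -> miss, evict 6, frames {0,9,8}
pos 7: 6 -> miss, evict 9, frames {0,8,6}
pos 8: 1 -> miss, evict 8, frames {0,6,1}
At position 8, page 8 is evicted.

8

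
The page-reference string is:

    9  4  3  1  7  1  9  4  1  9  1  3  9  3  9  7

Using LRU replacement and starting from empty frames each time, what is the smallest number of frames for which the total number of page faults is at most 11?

f=1: 16 faults
f=2: 12 faults
f=3: 9 faults
f=4: 9 faults
f=5: 5 faults
Smallest f with faults ≤ 11 is 3.

3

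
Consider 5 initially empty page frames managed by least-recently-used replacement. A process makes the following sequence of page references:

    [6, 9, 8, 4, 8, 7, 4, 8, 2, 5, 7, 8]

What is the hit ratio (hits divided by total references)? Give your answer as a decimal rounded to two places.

6: fault, frames {6}
9: fault, frames {6,9}
8: fault, frames {6,9,8}
4: fault, frames {6,9,8,4}
8: hit
7: fault, frames {6,9,4,8,7}
4: hit
8: hit
2: fault, evict 6, frames {9,7,4,8,2}
5: fault, evict 9, frames {7,4,8,2,5}
7: hit
8: hit
Hits: 5 of 12 references → 5/12 = 0.4167.

0.42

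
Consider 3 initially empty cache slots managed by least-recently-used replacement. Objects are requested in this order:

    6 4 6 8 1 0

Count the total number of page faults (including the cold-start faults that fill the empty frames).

5

6 -> miss, frames [6]
4 -> miss, frames [6, 4]
6 -> hit
8 -> miss, frames [4, 6, 8]
1 -> miss, evict 4, frames [6, 8, 1]
0 -> miss, evict 6, frames [8, 1, 0]
Page faults: 5.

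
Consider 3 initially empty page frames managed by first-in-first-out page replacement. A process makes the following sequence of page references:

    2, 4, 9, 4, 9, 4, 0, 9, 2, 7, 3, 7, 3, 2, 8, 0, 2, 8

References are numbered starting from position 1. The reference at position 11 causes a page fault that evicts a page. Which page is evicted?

0

pos 1: 2 → fault, frames {2}
pos 2: 4 → fault, frames {2,4}
pos 3: 9 → fault, frames {2,4,9}
pos 4: 4 → hit
pos 5: 9 → hit
pos 6: 4 → hit
pos 7: 0 → fault, evict 2, frames {4,9,0}
pos 8: 9 → hit
pos 9: 2 → fault, evict 4, frames {9,0,2}
pos 10: 7 → fault, evict 9, frames {0,2,7}
pos 11: 3 → fault, evict 0, frames {2,7,3}
At position 11, page 0 is evicted.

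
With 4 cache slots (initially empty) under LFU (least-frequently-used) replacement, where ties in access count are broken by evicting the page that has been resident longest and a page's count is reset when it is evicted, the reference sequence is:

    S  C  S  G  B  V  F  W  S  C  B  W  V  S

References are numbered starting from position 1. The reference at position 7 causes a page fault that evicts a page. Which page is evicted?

pos 1: S: miss, frames {S}
pos 2: C: miss, frames {S,C}
pos 3: S: hit
pos 4: G: miss, frames {S,C,G}
pos 5: B: miss, frames {S,C,G,B}
pos 6: V: miss, evict C, frames {S,G,B,V}
pos 7: F: miss, evict G, frames {S,B,V,F}
At position 7, page G is evicted.

G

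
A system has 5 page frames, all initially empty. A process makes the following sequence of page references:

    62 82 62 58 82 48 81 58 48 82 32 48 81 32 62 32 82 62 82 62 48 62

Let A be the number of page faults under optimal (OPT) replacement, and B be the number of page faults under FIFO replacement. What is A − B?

-2

Under OPT: F F . F . F F . . . F . . . . . . . . . . . → 6 faults.
Under FIFO: F F . F . F F . . . F . . . F . F . . . . . → 8 faults.
A − B = 6 − 8 = -2.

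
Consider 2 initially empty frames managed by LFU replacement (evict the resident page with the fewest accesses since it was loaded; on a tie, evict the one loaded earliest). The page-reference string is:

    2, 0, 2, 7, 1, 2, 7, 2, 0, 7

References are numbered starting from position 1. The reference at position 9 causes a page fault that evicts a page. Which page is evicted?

7

pos 1: 2 -> miss, frames [2]
pos 2: 0 -> miss, frames [2, 0]
pos 3: 2 -> hit
pos 4: 7 -> miss, evict 0, frames [2, 7]
pos 5: 1 -> miss, evict 7, frames [2, 1]
pos 6: 2 -> hit
pos 7: 7 -> miss, evict 1, frames [2, 7]
pos 8: 2 -> hit
pos 9: 0 -> miss, evict 7, frames [2, 0]
At position 9, page 7 is evicted.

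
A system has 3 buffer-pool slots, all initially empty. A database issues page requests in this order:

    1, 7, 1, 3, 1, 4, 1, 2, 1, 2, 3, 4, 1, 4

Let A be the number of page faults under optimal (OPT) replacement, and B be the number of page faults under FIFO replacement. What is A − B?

Under OPT: F F . F . F . F . . . F . . → 6 faults.
Under FIFO: F F . F . F F F . . F F F . → 9 faults.
A − B = 6 − 9 = -3.

-3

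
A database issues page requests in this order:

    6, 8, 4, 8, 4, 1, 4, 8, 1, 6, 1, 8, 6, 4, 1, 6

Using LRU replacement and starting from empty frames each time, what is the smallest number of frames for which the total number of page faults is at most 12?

f=1: 16 faults
f=2: 12 faults
f=3: 7 faults
f=4: 4 faults
Smallest f with faults ≤ 12 is 2.

2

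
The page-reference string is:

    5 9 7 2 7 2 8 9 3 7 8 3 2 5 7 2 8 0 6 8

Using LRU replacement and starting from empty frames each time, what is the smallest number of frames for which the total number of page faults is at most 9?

5

f=1: 20 faults
f=2: 18 faults
f=3: 15 faults
f=4: 13 faults
f=5: 9 faults
f=6: 8 faults
f=7: 8 faults
f=8: 8 faults
Smallest f with faults ≤ 9 is 5.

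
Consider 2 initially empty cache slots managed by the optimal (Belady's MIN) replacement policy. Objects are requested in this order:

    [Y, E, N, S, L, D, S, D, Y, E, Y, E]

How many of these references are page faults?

8

Y: fault, frames [Y]
E: fault, frames [Y, E]
N: fault, evict E, frames [Y, N]
S: fault, evict N, frames [Y, S]
L: fault, evict Y, frames [S, L]
D: fault, evict L, frames [S, D]
S: hit
D: hit
Y: fault, evict D, frames [S, Y]
E: fault, evict S, frames [Y, E]
Y: hit
E: hit
Page faults: 8.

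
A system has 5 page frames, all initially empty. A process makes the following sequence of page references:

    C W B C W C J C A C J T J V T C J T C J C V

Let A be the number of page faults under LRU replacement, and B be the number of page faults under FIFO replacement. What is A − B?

-1

Under LRU: F F F . . . F . F . . F . F . . . . . . . . → 7 faults.
Under FIFO: F F F . . . F . F . . F . F . F . . . . . . → 8 faults.
A − B = 7 − 8 = -1.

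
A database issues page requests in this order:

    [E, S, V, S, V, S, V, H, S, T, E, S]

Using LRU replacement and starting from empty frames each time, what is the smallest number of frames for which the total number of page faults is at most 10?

2

f=1: 12 faults
f=2: 8 faults
f=3: 6 faults
f=4: 6 faults
f=5: 5 faults
Smallest f with faults ≤ 10 is 2.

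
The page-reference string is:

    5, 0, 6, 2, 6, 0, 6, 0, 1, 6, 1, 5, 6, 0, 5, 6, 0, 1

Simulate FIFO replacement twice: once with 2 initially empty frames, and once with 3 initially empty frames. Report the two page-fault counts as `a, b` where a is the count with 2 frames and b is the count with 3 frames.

2 frames: F F F F . F F . F . . F F F F F F F → 14 faults.
3 frames: F F F F . . . . F . . F F F . . . F → 9 faults.
9 < 14: adding a frame reduced faults, as is typical.

14, 9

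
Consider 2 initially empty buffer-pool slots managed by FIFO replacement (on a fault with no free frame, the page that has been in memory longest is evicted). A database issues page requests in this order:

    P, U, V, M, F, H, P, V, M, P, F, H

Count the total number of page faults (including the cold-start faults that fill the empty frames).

P: fault, frames [P]
U: fault, frames [P, U]
V: fault, evict P, frames [U, V]
M: fault, evict U, frames [V, M]
F: fault, evict V, frames [M, F]
H: fault, evict M, frames [F, H]
P: fault, evict F, frames [H, P]
V: fault, evict H, frames [P, V]
M: fault, evict P, frames [V, M]
P: fault, evict V, frames [M, P]
F: fault, evict M, frames [P, F]
H: fault, evict P, frames [F, H]
Page faults: 12.

12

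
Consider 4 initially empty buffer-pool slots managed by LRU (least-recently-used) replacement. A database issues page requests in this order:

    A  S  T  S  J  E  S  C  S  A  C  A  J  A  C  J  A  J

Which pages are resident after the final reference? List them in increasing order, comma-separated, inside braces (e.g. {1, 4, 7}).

{A, C, J, S}

A → miss, frames {A}
S → miss, frames {A,S}
T → miss, frames {A,S,T}
S → hit
J → miss, frames {A,T,S,J}
E → miss, evict A, frames {T,S,J,E}
S → hit
C → miss, evict T, frames {J,E,S,C}
S → hit
A → miss, evict J, frames {E,C,S,A}
C → hit
A → hit
J → miss, evict E, frames {S,C,A,J}
A → hit
C → hit
J → hit
A → hit
J → hit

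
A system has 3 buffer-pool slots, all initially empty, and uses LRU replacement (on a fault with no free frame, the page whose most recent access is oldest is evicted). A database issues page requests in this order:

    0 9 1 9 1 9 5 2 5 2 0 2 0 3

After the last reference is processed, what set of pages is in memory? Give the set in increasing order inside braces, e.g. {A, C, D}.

0: fault, frames [0]
9: fault, frames [0, 9]
1: fault, frames [0, 9, 1]
9: hit
1: hit
9: hit
5: fault, evict 0, frames [1, 9, 5]
2: fault, evict 1, frames [9, 5, 2]
5: hit
2: hit
0: fault, evict 9, frames [5, 2, 0]
2: hit
0: hit
3: fault, evict 5, frames [2, 0, 3]

{0, 2, 3}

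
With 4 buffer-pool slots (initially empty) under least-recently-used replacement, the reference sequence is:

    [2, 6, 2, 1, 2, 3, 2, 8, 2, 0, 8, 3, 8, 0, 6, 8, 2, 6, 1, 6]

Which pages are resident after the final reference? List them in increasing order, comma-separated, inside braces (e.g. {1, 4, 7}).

2 -> miss, frames (2)
6 -> miss, frames (2 6)
2 -> hit
1 -> miss, frames (6 2 1)
2 -> hit
3 -> miss, frames (6 1 2 3)
2 -> hit
8 -> miss, evict 6, frames (1 3 2 8)
2 -> hit
0 -> miss, evict 1, frames (3 8 2 0)
8 -> hit
3 -> hit
8 -> hit
0 -> hit
6 -> miss, evict 2, frames (3 8 0 6)
8 -> hit
2 -> miss, evict 3, frames (0 6 8 2)
6 -> hit
1 -> miss, evict 0, frames (8 2 6 1)
6 -> hit

{1, 2, 6, 8}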